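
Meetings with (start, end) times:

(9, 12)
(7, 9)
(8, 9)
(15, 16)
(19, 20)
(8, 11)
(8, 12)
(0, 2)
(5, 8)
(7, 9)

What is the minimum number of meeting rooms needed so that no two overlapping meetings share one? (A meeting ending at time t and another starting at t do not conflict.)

5

Count concurrent intervals with a sweep; the peak is the room count.
starts: [0, 5, 7, 7, 8, 8, 8, 9, 15, 19]
ends:   [2, 8, 9, 9, 9, 11, 12, 12, 16, 20]
s0→1 e2→0 s5→1 s7→2 s7→3 e8→2 s8→3 s8→4 s8→5  — peak 5.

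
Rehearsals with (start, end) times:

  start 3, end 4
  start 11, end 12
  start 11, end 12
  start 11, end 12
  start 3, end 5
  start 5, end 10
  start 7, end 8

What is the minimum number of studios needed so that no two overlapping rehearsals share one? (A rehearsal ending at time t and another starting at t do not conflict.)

Events (time:±→running): 3:+→1 3:+→2 4:-→1 5:-→0 5:+→1 7:+→2 8:-→1 10:-→0 11:+→1 11:+→2 11:+→3 … peak 3.

3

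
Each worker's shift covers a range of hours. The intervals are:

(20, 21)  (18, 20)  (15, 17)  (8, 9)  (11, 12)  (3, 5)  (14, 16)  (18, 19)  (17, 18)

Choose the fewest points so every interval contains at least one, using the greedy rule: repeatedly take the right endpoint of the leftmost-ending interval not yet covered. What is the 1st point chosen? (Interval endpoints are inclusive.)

5

By right end: [3,5]  [8,9]  [11,12]  [14,16]  [15,17]  [17,18]  [18,19]  [18,20]  [20,21]
[3,5] uncovered → point at 5; [8,9] uncovered → point at 9; [11,12] uncovered → point at 12; [14,16] uncovered → point at 16; [17,18] uncovered → point at 18; [20,21] uncovered → point at 21.
Points: 5, 9, 12, 16, 18, 21 (6 total).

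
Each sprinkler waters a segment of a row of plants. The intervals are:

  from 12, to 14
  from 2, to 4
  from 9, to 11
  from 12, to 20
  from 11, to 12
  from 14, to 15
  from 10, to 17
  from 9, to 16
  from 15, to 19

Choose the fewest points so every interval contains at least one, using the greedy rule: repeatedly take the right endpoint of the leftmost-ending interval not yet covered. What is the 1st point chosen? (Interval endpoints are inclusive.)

Process intervals by earliest right end; each time one isn't hit yet, stab at its right endpoint.
By right end: [2,4]  [9,11]  [11,12]  [12,14]  [14,15]  [9,16]  [10,17]  [15,19]  [12,20]
[2,4] uncovered → point at 4; [9,11] uncovered → point at 11; [12,14] uncovered → point at 14; [15,19] uncovered → point at 19.
Points: 4, 11, 14, 19 (4 total).

4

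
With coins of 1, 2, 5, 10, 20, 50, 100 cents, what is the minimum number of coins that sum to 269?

7

Use the largest denomination that fits, subtract, and repeat.
269 = 2×100 + 1×50 + 1×10 + 1×5 + 2×2
Total coins = 2 + 1 + 1 + 1 + 2 = 7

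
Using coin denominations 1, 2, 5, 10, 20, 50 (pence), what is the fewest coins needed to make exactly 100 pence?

2

Use the largest denomination that fits, subtract, and repeat.
100 − 2×50→0
Total coins = 2 = 2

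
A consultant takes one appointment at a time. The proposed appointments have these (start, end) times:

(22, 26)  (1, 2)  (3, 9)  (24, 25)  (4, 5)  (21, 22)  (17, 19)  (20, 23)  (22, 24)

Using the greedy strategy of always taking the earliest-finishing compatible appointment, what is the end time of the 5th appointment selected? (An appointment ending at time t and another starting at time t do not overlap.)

Sorted by end: (1,2)  (4,5)  (3,9)  (17,19)  (21,22)  (20,23)  (22,24)  (24,25)  (22,26)
take (1,2); take (4,5); take (17,19); take (21,22); take (22,24); take (24,25); skip (22,26).
Selected: (1,2) (4,5) (17,19) (21,22) (22,24) (24,25)

24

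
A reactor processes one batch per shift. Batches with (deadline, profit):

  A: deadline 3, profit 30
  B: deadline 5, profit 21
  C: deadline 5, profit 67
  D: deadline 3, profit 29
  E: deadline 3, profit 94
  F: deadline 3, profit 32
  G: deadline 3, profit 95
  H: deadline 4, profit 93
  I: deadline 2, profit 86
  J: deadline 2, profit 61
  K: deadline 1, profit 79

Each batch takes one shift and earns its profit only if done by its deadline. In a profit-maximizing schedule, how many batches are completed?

By profit: G(d3,95), E(d3,94), H(d4,93), I(d2,86), K(d1,79), C(d5,67), J(d2,61), F(d3,32), A(d3,30), D(d3,29), B(d5,21)
G→slot 3; E→slot 2; H→slot 4; I→slot 1; K skipped; C→slot 5; J skipped; F skipped; A skipped; D skipped; B skipped.
5 of 11 scheduled.

5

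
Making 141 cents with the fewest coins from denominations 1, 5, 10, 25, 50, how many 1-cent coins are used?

Use the largest denomination that fits, subtract, and repeat.
141 − 2×50→41 − 1×25→16 − 1×10→6 − 1×5→1 − 1×1→0
Count of 1: 1

1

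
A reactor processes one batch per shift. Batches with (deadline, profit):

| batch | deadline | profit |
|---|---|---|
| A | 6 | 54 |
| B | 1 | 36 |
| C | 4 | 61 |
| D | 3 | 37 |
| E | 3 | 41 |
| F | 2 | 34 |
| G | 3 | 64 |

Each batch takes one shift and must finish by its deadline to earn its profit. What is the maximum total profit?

By profit: G(d3,64), C(d4,61), A(d6,54), E(d3,41), D(d3,37), B(d1,36), F(d2,34)
G→slot 3; C→slot 4; A→slot 6; E→slot 2; D→slot 1; B skipped; F skipped.
Profit = 37 + 41 + 64 + 61 + 54 = 257

257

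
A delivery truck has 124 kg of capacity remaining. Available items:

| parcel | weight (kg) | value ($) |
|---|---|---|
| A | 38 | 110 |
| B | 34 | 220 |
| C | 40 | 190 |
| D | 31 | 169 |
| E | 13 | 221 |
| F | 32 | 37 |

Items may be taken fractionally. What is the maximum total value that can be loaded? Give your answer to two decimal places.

Sort by value per unit weight and fill in that order.
Ratios (sorted): E 17.00, B 6.47, D 5.45, C 4.75, A 2.89, F 1.16
take E (13 @ 221); take B (34 @ 220); take D (31 @ 169); take C (40 @ 190); take 6/38 of A → 17.37. Capacity used 124/124.
Total value = 817.37

817.37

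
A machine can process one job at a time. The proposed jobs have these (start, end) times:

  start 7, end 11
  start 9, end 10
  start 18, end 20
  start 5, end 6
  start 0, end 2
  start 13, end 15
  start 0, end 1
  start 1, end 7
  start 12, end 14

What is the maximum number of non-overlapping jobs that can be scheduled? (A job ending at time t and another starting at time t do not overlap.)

5

By end time: (0,1), (0,2), (5,6), (1,7), (9,10), (7,11), (12,14), (13,15), (18,20).
Pick (0,1); next start ≥ 1 → (5,6); next start ≥ 6 → (9,10); next start ≥ 10 → (12,14); next start ≥ 14 → (18,20).
Selected 5 jobs.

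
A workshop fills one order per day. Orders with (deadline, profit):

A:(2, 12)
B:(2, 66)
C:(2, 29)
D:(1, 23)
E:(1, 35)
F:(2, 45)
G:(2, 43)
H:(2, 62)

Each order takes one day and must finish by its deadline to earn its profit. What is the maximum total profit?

128

By profit: B(d2,66), H(d2,62), F(d2,45), G(d2,43), E(d1,35), C(d2,29), D(d1,23), A(d2,12)
B→slot 2; H→slot 1; F skipped; G skipped; E skipped; C skipped; D skipped; A skipped.
Profit = 62 + 66 = 128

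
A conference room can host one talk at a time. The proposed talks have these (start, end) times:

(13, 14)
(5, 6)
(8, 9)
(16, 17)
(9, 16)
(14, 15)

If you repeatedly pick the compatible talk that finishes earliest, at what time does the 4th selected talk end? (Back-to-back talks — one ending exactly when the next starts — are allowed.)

Sort by end time and greedily take each interval whose start is ≥ the last chosen end.
Sorted by end: (5,6)  (8,9)  (13,14)  (14,15)  (9,16)  (16,17)
take (5,6); take (8,9); take (13,14); take (14,15); take (16,17).
Selected: (5,6) (8,9) (13,14) (14,15) (16,17)

15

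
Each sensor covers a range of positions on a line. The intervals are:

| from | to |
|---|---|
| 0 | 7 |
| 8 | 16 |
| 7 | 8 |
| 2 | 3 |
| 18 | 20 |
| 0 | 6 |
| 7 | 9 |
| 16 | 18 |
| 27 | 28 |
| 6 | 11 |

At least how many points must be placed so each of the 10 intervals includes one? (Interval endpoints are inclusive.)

4

Sorted: [2,3] [0,6] [0,7] [7,8] [7,9] [6,11] [8,16] [16,18] [18,20] [27,28]
{[2,3],[0,6],[0,7]} hit by 3; {[7,8],[7,9],[6,11],[8,16]} hit by 8; {[16,18],[18,20]} hit by 18; {[27,28]} hit by 28.
Points: 3, 8, 18, 28 (4 total).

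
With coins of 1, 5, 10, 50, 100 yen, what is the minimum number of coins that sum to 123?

6

123 − 1×100→23 − 2×10→3 − 3×1→0
Total coins = 1 + 2 + 3 = 6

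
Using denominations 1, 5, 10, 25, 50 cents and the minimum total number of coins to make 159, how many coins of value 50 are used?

Use the largest denomination that fits, subtract, and repeat.
159 − 3×50→9 − 1×5→4 − 4×1→0
Count of 50: 3

3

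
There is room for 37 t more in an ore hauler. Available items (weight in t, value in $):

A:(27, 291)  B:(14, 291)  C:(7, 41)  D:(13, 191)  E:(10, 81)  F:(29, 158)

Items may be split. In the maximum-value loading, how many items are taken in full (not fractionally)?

2

Ratios (sorted): B 20.79, D 14.69, A 10.78, E 8.10, C 5.86, F 5.45
take B (14 @ 291); take D (13 @ 191); take 10/27 of A → 107.78. Capacity used 37/37.
2 item(s) taken whole; one partial (take 10/27 of A).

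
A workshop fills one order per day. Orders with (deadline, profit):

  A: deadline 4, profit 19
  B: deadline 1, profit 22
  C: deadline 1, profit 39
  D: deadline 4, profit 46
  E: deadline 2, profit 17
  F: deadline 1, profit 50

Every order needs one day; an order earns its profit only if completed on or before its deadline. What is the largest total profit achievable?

132

Take jobs in profit order; each goes to the latest open slot no later than its deadline.
Profit order: F=50 D=46 C=39 B=22 A=19 E=17
Assign: F→slot 1, D→slot 4, C skipped, B skipped, A→slot 3, E→slot 2.
Slots: [1:F] [2:E] [3:A] [4:D]
Profit = 50 + 17 + 19 + 46 = 132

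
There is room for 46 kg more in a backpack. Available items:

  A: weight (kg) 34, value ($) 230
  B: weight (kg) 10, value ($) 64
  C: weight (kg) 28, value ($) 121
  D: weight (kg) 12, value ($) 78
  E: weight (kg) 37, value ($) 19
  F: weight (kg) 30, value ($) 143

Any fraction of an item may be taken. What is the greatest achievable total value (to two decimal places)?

308.00

Sort by value per unit weight and fill in that order.
Order: A (230/34=6.76) > D (78/12=6.50) > B (64/10=6.40) > F (143/30=4.77) > C (121/28=4.32) > E (19/37=0.51)
Fill: take A (34 @ 230) → take D (12 @ 78); 46/46 used.
Total value = 308.00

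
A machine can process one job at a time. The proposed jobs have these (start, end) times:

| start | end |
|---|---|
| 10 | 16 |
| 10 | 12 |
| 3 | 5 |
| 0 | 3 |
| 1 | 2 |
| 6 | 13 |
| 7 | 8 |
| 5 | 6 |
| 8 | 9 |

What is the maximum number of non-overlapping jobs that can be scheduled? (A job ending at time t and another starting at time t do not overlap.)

6

Order by finish time; keep every interval that doesn't clash with the previous kept one.
Sorted by end: (1,2)  (0,3)  (3,5)  (5,6)  (7,8)  (8,9)  (10,12)  (6,13)  (10,16)
take (1,2); skip (0,3); take (3,5); take (5,6); take (7,8); take (8,9); take (10,12).
Selected 6 jobs.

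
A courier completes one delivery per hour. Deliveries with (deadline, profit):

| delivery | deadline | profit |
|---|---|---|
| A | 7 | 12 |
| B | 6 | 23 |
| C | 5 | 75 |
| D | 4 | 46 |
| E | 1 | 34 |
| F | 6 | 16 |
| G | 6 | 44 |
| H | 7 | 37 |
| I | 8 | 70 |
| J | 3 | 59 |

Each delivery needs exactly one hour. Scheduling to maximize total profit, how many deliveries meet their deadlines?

Sort by profit descending; place each in the latest free slot ≤ its deadline.
Profit order: C=75 I=70 J=59 D=46 G=44 H=37 E=34 B=23 F=16 A=12
Assign: C→slot 5, I→slot 8, J→slot 3, D→slot 4, G→slot 6, H→slot 7, E→slot 1, B→slot 2, F skipped, A skipped.
Slots: [1:E] [2:B] [3:J] [4:D] [5:C] [6:G] [7:H] [8:I]
8 of 10 scheduled.

8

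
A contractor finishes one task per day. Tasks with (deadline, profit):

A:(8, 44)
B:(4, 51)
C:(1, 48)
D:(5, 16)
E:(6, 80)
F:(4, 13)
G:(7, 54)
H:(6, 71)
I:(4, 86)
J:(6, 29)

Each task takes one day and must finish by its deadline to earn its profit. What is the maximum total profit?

Sort by profit descending; place each in the latest free slot ≤ its deadline.
Profit order: I=86 E=80 H=71 G=54 B=51 C=48 A=44 J=29 D=16 F=13
Assign: I→slot 4, E→slot 6, H→slot 5, G→slot 7, B→slot 3, C→slot 1, A→slot 8, J→slot 2, D skipped, F skipped.
Slots: [1:C] [2:J] [3:B] [4:I] [5:H] [6:E] [7:G] [8:A]
Profit = 48 + 29 + 51 + 86 + 71 + 80 + 54 + 44 = 463

463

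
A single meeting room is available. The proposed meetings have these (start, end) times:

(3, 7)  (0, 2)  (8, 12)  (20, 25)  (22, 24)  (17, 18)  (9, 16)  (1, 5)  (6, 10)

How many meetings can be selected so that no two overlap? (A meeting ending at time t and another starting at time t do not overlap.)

By end time: (0,2), (1,5), (3,7), (6,10), (8,12), (9,16), (17,18), (22,24), (20,25).
Pick (0,2); next start ≥ 2 → (3,7); next start ≥ 7 → (8,12); next start ≥ 12 → (17,18); next start ≥ 18 → (22,24).
Selected 5 meetings.

5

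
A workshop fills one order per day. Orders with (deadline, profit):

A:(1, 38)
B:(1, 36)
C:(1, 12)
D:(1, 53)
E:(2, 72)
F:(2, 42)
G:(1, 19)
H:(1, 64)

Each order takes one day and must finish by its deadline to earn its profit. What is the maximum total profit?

136

Profit order: E=72 H=64 D=53 F=42 A=38 B=36 G=19 C=12
Assign: E→slot 2, H→slot 1, D skipped, F skipped, A skipped, B skipped, G skipped, C skipped.
Slots: [1:H] [2:E]
Profit = 64 + 72 = 136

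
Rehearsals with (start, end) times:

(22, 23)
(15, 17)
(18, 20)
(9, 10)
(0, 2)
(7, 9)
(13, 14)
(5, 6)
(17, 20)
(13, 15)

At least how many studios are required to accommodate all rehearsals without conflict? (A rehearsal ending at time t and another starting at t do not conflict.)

starts: [0, 5, 7, 9, 13, 13, 15, 17, 18, 22]
ends:   [2, 6, 9, 10, 14, 15, 17, 20, 20, 23]
s0→1 e2→0 s5→1 e6→0 s7→1 e9→0 s9→1 e10→0 s13→1 s13→2  — peak 2.

2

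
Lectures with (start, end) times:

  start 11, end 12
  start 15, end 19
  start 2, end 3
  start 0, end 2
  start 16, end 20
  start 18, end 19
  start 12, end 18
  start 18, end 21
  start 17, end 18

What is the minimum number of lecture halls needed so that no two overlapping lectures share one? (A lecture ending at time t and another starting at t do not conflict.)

The answer is the maximum number of intervals overlapping at any instant.
Events (time:±→running): 0:+→1 2:-→0 2:+→1 3:-→0 11:+→1 12:-→0 12:+→1 15:+→2 16:+→3 17:+→4 … peak 4.

4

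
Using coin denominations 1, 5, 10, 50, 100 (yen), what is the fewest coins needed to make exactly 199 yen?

199 − 1×100→99 − 1×50→49 − 4×10→9 − 1×5→4 − 4×1→0
Total coins = 1 + 1 + 4 + 1 + 4 = 11

11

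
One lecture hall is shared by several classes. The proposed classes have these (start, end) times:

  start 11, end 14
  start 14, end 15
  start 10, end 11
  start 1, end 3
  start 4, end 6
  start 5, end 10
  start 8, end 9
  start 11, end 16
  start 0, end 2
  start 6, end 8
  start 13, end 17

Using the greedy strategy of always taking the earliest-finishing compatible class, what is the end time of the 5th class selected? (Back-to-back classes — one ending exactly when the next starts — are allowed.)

11

Sorted by end: (0,2)  (1,3)  (4,6)  (6,8)  (8,9)  (5,10)  (10,11)  (11,14)  (14,15)  (11,16)  (13,17)
take (0,2); take (4,6); take (6,8); take (8,9); skip (5,10); take (10,11); take (11,14); take (14,15).
Selected: (0,2) (4,6) (6,8) (8,9) (10,11) (11,14) (14,15)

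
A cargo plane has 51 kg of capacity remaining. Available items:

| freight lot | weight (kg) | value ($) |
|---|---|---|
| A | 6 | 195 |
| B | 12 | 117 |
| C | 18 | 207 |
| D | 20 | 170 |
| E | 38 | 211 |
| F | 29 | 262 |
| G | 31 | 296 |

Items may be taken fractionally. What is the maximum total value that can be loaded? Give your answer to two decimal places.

662.23

Greedy by value/weight ratio, highest first.
Ratios (sorted): A 32.50, C 11.50, B 9.75, G 9.55, F 9.03, D 8.50, E 5.55
take A (6 @ 195); take C (18 @ 207); take B (12 @ 117); take 15/31 of G → 143.23. Capacity used 51/51.
Total value = 662.23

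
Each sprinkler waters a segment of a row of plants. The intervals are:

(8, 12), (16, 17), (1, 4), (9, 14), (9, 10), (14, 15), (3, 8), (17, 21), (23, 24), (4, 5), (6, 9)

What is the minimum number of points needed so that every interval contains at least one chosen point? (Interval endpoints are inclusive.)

5

Sort by right endpoint; whenever an interval is uncovered, place a point at its right end.
By right end: [1,4]  [4,5]  [3,8]  [6,9]  [9,10]  [8,12]  [9,14]  [14,15]  [16,17]  [17,21]  [23,24]
[1,4] uncovered → point at 4; [6,9] uncovered → point at 9; [14,15] uncovered → point at 15; [16,17] uncovered → point at 17; [23,24] uncovered → point at 24.
Points: 4, 9, 15, 17, 24 (5 total).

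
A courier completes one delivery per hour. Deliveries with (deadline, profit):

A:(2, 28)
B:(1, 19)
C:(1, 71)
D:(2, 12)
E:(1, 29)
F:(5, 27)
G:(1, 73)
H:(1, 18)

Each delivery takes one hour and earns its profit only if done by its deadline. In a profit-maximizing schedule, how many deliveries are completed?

Profit order: G=73 C=71 E=29 A=28 F=27 B=19 H=18 D=12
Assign: G→slot 1, C skipped, E skipped, A→slot 2, F→slot 5, B skipped, H skipped, D skipped.
Slots: [1:G] [2:A] [5:F]
3 of 8 scheduled.

3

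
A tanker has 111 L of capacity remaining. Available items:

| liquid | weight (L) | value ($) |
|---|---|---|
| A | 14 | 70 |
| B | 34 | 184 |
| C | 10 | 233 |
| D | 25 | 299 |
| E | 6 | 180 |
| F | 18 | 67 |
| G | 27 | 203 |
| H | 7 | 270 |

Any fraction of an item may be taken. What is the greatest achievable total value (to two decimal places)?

1379.00

Sort by value per unit weight and fill in that order.
Ratios (sorted): H 38.57, E 30.00, C 23.30, D 11.96, G 7.52, B 5.41, A 5.00, F 3.72
take H (7 @ 270); take E (6 @ 180); take C (10 @ 233); take D (25 @ 299); take G (27 @ 203); take B (34 @ 184); take 2/14 of A → 10.00. Capacity used 111/111.
Total value = 1379.00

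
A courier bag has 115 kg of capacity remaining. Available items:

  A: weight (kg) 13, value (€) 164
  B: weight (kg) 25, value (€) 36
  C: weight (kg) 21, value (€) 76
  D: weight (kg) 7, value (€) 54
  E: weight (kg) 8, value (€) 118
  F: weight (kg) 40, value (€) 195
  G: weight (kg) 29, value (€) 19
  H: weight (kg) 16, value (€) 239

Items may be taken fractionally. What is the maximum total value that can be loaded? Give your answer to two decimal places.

860.40

Sort by value per unit weight and fill in that order.
Order: H (239/16=14.94) > E (118/8=14.75) > A (164/13=12.62) > D (54/7=7.71) > F (195/40=4.88) > C (76/21=3.62) > B (36/25=1.44) > G (19/29=0.66)
Fill: take H (16 @ 239) → take E (8 @ 118) → take A (13 @ 164) → take D (7 @ 54) → take F (40 @ 195) → take C (21 @ 76) → take 10/25 of B → 14.40; 115/115 used.
Total value = 860.40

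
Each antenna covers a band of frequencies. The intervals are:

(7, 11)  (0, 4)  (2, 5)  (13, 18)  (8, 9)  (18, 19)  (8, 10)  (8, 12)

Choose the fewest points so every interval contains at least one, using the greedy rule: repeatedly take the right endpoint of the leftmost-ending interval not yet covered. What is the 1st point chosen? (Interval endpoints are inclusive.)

By right end: [0,4]  [2,5]  [8,9]  [8,10]  [7,11]  [8,12]  [13,18]  [18,19]
[0,4] uncovered → point at 4; [8,9] uncovered → point at 9; [13,18] uncovered → point at 18.
Points: 4, 9, 18 (3 total).

4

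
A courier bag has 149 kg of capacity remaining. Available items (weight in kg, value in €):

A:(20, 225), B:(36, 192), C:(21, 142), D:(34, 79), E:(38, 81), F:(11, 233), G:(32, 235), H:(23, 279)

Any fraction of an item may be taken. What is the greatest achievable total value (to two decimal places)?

1319.94

Sort by value per unit weight and fill in that order.
Order: F (233/11=21.18) > H (279/23=12.13) > A (225/20=11.25) > G (235/32=7.34) > C (142/21=6.76) > B (192/36=5.33) > D (79/34=2.32) > E (81/38=2.13)
Fill: take F (11 @ 233) → take H (23 @ 279) → take A (20 @ 225) → take G (32 @ 235) → take C (21 @ 142) → take B (36 @ 192) → take 6/34 of D → 13.94; 149/149 used.
Total value = 1319.94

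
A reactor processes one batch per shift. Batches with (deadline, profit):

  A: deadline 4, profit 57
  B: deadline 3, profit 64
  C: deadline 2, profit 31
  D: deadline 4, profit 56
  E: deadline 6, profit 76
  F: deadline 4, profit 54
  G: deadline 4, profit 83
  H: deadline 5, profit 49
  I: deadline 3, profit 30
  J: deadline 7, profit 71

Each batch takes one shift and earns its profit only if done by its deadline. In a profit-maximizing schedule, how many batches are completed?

Take jobs in profit order; each goes to the latest open slot no later than its deadline.
By profit: G(d4,83), E(d6,76), J(d7,71), B(d3,64), A(d4,57), D(d4,56), F(d4,54), H(d5,49), C(d2,31), I(d3,30)
G→slot 4; E→slot 6; J→slot 7; B→slot 3; A→slot 2; D→slot 1; F skipped; H→slot 5; C skipped; I skipped.
7 of 10 scheduled.

7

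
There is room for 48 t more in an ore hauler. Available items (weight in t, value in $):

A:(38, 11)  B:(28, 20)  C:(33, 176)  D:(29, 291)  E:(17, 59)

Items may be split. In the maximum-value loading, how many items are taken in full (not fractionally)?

1

Ratios (sorted): D 10.03, C 5.33, E 3.47, B 0.71, A 0.29
take D (29 @ 291); take 19/33 of C → 101.33. Capacity used 48/48.
1 item(s) taken whole; one partial (take 19/33 of C).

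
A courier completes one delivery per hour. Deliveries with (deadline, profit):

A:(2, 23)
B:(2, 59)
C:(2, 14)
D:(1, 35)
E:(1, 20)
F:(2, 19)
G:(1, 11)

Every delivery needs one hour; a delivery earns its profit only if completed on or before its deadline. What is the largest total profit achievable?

Take jobs in profit order; each goes to the latest open slot no later than its deadline.
By profit: B(d2,59), D(d1,35), A(d2,23), E(d1,20), F(d2,19), C(d2,14), G(d1,11)
B→slot 2; D→slot 1; A skipped; E skipped; F skipped; C skipped; G skipped.
Profit = 35 + 59 = 94

94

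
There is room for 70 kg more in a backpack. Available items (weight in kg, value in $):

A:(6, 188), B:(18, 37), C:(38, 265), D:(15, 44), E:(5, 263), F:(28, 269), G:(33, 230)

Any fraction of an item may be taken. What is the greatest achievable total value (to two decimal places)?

936.18

Ratios (sorted): E 52.60, A 31.33, F 9.61, C 6.97, G 6.97, D 2.93, B 2.06
take E (5 @ 263); take A (6 @ 188); take F (28 @ 269); take 31/38 of C → 216.18. Capacity used 70/70.
Total value = 936.18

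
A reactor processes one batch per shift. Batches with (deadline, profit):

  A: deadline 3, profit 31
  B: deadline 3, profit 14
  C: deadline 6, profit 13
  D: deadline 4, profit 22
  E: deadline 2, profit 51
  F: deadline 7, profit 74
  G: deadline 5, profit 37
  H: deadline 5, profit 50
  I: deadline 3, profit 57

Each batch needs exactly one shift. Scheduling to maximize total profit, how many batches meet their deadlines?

Sort by profit descending; place each in the latest free slot ≤ its deadline.
Profit order: F=74 I=57 E=51 H=50 G=37 A=31 D=22 B=14 C=13
Assign: F→slot 7, I→slot 3, E→slot 2, H→slot 5, G→slot 4, A→slot 1, D skipped, B skipped, C→slot 6.
Slots: [1:A] [2:E] [3:I] [4:G] [5:H] [6:C] [7:F]
7 of 9 scheduled.

7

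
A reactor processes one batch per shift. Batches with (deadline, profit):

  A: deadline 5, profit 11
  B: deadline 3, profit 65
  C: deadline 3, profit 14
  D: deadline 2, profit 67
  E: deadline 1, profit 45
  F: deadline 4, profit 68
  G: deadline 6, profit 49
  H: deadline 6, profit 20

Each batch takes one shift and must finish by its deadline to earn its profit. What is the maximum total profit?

Profit order: F=68 D=67 B=65 G=49 E=45 H=20 C=14 A=11
Assign: F→slot 4, D→slot 2, B→slot 3, G→slot 6, E→slot 1, H→slot 5, C skipped, A skipped.
Slots: [1:E] [2:D] [3:B] [4:F] [5:H] [6:G]
Profit = 45 + 67 + 65 + 68 + 20 + 49 = 314

314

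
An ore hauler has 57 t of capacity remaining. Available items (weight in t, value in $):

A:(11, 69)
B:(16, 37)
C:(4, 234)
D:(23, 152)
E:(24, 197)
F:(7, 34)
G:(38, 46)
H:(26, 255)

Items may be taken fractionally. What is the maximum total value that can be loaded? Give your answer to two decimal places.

705.83

Order: C (234/4=58.50) > H (255/26=9.81) > E (197/24=8.21) > D (152/23=6.61) > A (69/11=6.27) > F (34/7=4.86) > B (37/16=2.31) > G (46/38=1.21)
Fill: take C (4 @ 234) → take H (26 @ 255) → take E (24 @ 197) → take 3/23 of D → 19.83; 57/57 used.
Total value = 705.83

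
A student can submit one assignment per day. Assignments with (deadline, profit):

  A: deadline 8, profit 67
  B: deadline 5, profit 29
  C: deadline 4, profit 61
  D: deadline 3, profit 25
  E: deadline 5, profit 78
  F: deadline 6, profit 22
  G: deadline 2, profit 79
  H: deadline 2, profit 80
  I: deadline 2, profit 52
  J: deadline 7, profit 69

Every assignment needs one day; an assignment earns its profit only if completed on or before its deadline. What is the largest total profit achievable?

485

Take jobs in profit order; each goes to the latest open slot no later than its deadline.
By profit: H(d2,80), G(d2,79), E(d5,78), J(d7,69), A(d8,67), C(d4,61), I(d2,52), B(d5,29), D(d3,25), F(d6,22)
H→slot 2; G→slot 1; E→slot 5; J→slot 7; A→slot 8; C→slot 4; I skipped; B→slot 3; D skipped; F→slot 6.
Profit = 79 + 80 + 29 + 61 + 78 + 22 + 69 + 67 = 485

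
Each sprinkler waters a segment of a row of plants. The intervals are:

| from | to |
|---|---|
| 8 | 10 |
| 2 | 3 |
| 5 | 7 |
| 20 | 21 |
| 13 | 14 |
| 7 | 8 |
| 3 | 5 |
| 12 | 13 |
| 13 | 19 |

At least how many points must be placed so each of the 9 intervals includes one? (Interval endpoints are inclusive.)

5

By right end: [2,3]  [3,5]  [5,7]  [7,8]  [8,10]  [12,13]  [13,14]  [13,19]  [20,21]
[2,3] uncovered → point at 3; [5,7] uncovered → point at 7; [8,10] uncovered → point at 10; [12,13] uncovered → point at 13; [20,21] uncovered → point at 21.
Points: 3, 7, 10, 13, 21 (5 total).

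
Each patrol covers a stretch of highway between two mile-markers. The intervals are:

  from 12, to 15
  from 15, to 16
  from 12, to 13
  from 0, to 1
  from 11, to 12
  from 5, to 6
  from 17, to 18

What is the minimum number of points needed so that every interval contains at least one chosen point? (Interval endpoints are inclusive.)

By right end: [0,1]  [5,6]  [11,12]  [12,13]  [12,15]  [15,16]  [17,18]
[0,1] uncovered → point at 1; [5,6] uncovered → point at 6; [11,12] uncovered → point at 12; [15,16] uncovered → point at 16; [17,18] uncovered → point at 18.
Points: 1, 6, 12, 16, 18 (5 total).

5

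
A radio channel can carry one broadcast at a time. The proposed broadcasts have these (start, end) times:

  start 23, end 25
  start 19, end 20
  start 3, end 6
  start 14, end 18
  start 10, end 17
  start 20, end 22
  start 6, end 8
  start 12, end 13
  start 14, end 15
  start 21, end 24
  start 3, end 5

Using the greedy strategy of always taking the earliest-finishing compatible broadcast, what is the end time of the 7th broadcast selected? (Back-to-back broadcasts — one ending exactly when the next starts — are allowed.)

Sort by end time and greedily take each interval whose start is ≥ the last chosen end.
By end time: (3,5), (3,6), (6,8), (12,13), (14,15), (10,17), (14,18), (19,20), (20,22), (21,24), (23,25).
Pick (3,5); next start ≥ 5 → (6,8); next start ≥ 8 → (12,13); next start ≥ 13 → (14,15); next start ≥ 15 → (19,20); next start ≥ 20 → (20,22); next start ≥ 22 → (23,25).
Selected: (3,5) (6,8) (12,13) (14,15) (19,20) (20,22) (23,25)

25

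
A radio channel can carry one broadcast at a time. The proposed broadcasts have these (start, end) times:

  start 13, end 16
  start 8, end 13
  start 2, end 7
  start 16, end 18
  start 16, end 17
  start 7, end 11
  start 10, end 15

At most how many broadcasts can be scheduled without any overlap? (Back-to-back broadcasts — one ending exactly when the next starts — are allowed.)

Greedy by earliest finish: after sorting by end time, pick each interval compatible with the last pick.
Sorted by end: (2,7)  (7,11)  (8,13)  (10,15)  (13,16)  (16,17)  (16,18)
take (2,7); take (7,11); take (13,16); take (16,17); skip (16,18).
Selected 4 broadcasts.

4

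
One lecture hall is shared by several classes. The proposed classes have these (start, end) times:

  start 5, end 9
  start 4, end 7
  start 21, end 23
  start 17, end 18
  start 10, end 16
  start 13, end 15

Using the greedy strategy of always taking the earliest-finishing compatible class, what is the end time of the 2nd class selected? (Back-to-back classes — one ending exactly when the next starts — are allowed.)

By end time: (4,7), (5,9), (13,15), (10,16), (17,18), (21,23).
Pick (4,7); next start ≥ 7 → (13,15); next start ≥ 15 → (17,18); next start ≥ 18 → (21,23).
Selected: (4,7) (13,15) (17,18) (21,23)

15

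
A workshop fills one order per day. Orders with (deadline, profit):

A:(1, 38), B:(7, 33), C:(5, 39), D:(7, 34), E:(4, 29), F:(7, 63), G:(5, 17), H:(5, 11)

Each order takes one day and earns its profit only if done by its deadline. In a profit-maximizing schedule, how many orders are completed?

7

Take jobs in profit order; each goes to the latest open slot no later than its deadline.
Profit order: F=63 C=39 A=38 D=34 B=33 E=29 G=17 H=11
Assign: F→slot 7, C→slot 5, A→slot 1, D→slot 6, B→slot 4, E→slot 3, G→slot 2, H skipped.
Slots: [1:A] [2:G] [3:E] [4:B] [5:C] [6:D] [7:F]
7 of 8 scheduled.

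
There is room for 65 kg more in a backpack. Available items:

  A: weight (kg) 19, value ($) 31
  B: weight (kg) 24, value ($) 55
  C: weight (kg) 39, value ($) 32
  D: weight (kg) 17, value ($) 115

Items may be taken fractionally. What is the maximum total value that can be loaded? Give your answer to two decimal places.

Sort by value per unit weight and fill in that order.
Ratios (sorted): D 6.76, B 2.29, A 1.63, C 0.82
take D (17 @ 115); take B (24 @ 55); take A (19 @ 31); take 5/39 of C → 4.10. Capacity used 65/65.
Total value = 205.10

205.10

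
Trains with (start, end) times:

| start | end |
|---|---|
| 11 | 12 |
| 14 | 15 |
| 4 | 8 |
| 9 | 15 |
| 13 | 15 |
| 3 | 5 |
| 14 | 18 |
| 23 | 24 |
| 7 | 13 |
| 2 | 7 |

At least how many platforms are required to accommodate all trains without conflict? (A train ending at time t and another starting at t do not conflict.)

Count concurrent intervals with a sweep; the peak is the room count.
starts: [2, 3, 4, 7, 9, 11, 13, 14, 14, 23]
ends:   [5, 7, 8, 12, 13, 15, 15, 15, 18, 24]
s2→1 s3→2 s4→3 e5→2 e7→1 s7→2 e8→1 s9→2 s11→3 e12→2 e13→1 s13→2 s14→3 s14→4  — peak 4.

4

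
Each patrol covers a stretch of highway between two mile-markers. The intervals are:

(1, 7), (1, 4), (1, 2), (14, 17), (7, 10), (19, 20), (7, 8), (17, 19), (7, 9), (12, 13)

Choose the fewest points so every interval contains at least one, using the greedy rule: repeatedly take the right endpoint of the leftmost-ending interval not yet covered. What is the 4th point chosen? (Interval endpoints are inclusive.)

17

Sort by right endpoint; whenever an interval is uncovered, place a point at its right end.
By right end: [1,2]  [1,4]  [1,7]  [7,8]  [7,9]  [7,10]  [12,13]  [14,17]  [17,19]  [19,20]
[1,2] uncovered → point at 2; [7,8] uncovered → point at 8; [12,13] uncovered → point at 13; [14,17] uncovered → point at 17; [19,20] uncovered → point at 20.
Points: 2, 8, 13, 17, 20 (5 total).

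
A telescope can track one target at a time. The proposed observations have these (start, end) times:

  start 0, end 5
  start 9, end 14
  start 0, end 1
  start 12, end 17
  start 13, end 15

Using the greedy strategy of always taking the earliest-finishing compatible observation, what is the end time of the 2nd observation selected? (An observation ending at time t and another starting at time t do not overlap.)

14

Order by finish time; keep every interval that doesn't clash with the previous kept one.
By end time: (0,1), (0,5), (9,14), (13,15), (12,17).
Pick (0,1); next start ≥ 1 → (9,14).
Selected: (0,1) (9,14)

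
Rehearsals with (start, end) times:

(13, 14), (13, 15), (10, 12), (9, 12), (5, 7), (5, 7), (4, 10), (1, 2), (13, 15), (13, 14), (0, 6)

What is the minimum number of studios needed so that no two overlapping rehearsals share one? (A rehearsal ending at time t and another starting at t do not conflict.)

Events (time:±→running): 0:+→1 1:+→2 2:-→1 4:+→2 5:+→3 5:+→4 … peak 4.

4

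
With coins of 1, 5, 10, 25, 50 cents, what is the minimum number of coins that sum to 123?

Greedy: take as many of the largest coin as possible, then repeat with the remainder.
123 − 2×50→23 − 2×10→3 − 3×1→0
Total coins = 2 + 2 + 3 = 7

7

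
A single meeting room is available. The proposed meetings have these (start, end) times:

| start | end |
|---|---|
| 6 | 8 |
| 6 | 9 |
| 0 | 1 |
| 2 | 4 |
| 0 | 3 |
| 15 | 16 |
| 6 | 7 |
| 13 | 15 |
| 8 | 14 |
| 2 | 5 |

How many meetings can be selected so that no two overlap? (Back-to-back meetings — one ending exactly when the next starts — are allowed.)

Sorted by end: (0,1)  (0,3)  (2,4)  (2,5)  (6,7)  (6,8)  (6,9)  (8,14)  (13,15)  (15,16)
take (0,1); skip (0,3); take (2,4); take (6,7); skip (6,8); take (8,14); take (15,16).
Selected 5 meetings.

5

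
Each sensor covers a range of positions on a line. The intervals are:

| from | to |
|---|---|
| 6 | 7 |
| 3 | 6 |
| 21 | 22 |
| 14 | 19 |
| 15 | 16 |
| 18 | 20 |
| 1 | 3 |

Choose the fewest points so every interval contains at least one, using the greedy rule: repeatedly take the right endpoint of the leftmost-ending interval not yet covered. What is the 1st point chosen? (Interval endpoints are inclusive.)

3

Process intervals by earliest right end; each time one isn't hit yet, stab at its right endpoint.
By right end: [1,3]  [3,6]  [6,7]  [15,16]  [14,19]  [18,20]  [21,22]
[1,3] uncovered → point at 3; [6,7] uncovered → point at 7; [15,16] uncovered → point at 16; [18,20] uncovered → point at 20; [21,22] uncovered → point at 22.
Points: 3, 7, 16, 20, 22 (5 total).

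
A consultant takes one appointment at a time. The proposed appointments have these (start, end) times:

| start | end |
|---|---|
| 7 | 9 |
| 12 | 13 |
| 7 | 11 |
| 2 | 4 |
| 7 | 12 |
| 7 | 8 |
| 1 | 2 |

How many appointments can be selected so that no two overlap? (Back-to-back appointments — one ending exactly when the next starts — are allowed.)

4

Sort by end time and greedily take each interval whose start is ≥ the last chosen end.
By end time: (1,2), (2,4), (7,8), (7,9), (7,11), (7,12), (12,13).
Pick (1,2); next start ≥ 2 → (2,4); next start ≥ 4 → (7,8); next start ≥ 8 → (12,13).
Selected 4 appointments.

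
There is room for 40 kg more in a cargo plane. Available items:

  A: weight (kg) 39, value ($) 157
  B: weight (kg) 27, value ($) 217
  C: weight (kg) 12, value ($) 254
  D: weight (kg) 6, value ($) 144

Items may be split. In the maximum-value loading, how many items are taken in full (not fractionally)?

2

Greedy by value/weight ratio, highest first.
Order: D (144/6=24.00) > C (254/12=21.17) > B (217/27=8.04) > A (157/39=4.03)
Fill: take D (6 @ 144) → take C (12 @ 254) → take 22/27 of B → 176.81; 40/40 used.
2 item(s) taken whole; one partial (take 22/27 of B).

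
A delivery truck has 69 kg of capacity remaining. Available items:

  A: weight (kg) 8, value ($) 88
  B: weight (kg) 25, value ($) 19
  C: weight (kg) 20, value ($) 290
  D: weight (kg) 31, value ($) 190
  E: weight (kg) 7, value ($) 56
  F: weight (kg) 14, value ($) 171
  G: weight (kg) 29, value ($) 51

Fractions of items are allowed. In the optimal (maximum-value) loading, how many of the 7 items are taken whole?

Sort by value per unit weight and fill in that order.
Ratios (sorted): C 14.50, F 12.21, A 11.00, E 8.00, D 6.13, G 1.76, B 0.76
take C (20 @ 290); take F (14 @ 171); take A (8 @ 88); take E (7 @ 56); take 20/31 of D → 122.58. Capacity used 69/69.
4 item(s) taken whole; one partial (take 20/31 of D).

4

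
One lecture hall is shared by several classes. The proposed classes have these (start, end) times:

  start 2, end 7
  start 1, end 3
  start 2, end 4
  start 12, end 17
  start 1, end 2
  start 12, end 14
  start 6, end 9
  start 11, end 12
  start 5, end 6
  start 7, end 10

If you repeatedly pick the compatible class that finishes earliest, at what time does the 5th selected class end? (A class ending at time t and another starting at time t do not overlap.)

12

Sorted by end: (1,2)  (1,3)  (2,4)  (5,6)  (2,7)  (6,9)  (7,10)  (11,12)  (12,14)  (12,17)
take (1,2); take (2,4); take (5,6); take (6,9); take (11,12); take (12,14).
Selected: (1,2) (2,4) (5,6) (6,9) (11,12) (12,14)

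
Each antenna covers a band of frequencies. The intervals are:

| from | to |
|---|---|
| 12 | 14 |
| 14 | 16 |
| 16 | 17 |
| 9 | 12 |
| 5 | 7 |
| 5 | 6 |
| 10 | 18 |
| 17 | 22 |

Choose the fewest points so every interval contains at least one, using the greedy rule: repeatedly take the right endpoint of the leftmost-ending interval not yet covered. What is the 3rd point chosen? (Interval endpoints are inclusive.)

Process intervals by earliest right end; each time one isn't hit yet, stab at its right endpoint.
By right end: [5,6]  [5,7]  [9,12]  [12,14]  [14,16]  [16,17]  [10,18]  [17,22]
[5,6] uncovered → point at 6; [9,12] uncovered → point at 12; [14,16] uncovered → point at 16; [17,22] uncovered → point at 22.
Points: 6, 12, 16, 22 (4 total).

16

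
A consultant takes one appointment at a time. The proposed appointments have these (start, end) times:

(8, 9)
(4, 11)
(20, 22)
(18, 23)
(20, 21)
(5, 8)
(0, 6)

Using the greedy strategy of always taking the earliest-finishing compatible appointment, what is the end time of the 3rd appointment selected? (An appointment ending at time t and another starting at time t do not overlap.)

21

Greedy by earliest finish: after sorting by end time, pick each interval compatible with the last pick.
Sorted by end: (0,6)  (5,8)  (8,9)  (4,11)  (20,21)  (20,22)  (18,23)
take (0,6); take (8,9); take (20,21); skip (20,22).
Selected: (0,6) (8,9) (20,21)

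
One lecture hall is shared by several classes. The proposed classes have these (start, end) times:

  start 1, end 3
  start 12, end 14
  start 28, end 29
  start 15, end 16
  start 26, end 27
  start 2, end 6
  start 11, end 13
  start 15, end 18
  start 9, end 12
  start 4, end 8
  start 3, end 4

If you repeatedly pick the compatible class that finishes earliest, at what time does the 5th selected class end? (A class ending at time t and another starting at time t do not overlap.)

Order by finish time; keep every interval that doesn't clash with the previous kept one.
Sorted by end: (1,3)  (3,4)  (2,6)  (4,8)  (9,12)  (11,13)  (12,14)  (15,16)  (15,18)  (26,27)  (28,29)
take (1,3); take (3,4); take (4,8); take (9,12); skip (11,13); take (12,14); take (15,16); take (26,27); take (28,29).
Selected: (1,3) (3,4) (4,8) (9,12) (12,14) (15,16) (26,27) (28,29)

14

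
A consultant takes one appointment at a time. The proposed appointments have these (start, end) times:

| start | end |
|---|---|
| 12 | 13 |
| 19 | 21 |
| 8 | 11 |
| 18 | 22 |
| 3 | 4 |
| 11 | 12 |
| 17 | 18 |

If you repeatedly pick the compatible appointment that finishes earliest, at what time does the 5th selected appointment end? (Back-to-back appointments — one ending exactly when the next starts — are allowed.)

18

Sort by end time and greedily take each interval whose start is ≥ the last chosen end.
Sorted by end: (3,4)  (8,11)  (11,12)  (12,13)  (17,18)  (19,21)  (18,22)
take (3,4); take (8,11); take (11,12); take (12,13); take (17,18); take (19,21).
Selected: (3,4) (8,11) (11,12) (12,13) (17,18) (19,21)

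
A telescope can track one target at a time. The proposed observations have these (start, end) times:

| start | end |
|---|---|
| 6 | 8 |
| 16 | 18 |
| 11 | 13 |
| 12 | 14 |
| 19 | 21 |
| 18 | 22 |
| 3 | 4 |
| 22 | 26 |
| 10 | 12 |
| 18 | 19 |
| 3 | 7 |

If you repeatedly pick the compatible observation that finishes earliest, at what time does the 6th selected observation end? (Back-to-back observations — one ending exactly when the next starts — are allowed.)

19

Order by finish time; keep every interval that doesn't clash with the previous kept one.
By end time: (3,4), (3,7), (6,8), (10,12), (11,13), (12,14), (16,18), (18,19), (19,21), (18,22), (22,26).
Pick (3,4); next start ≥ 4 → (6,8); next start ≥ 8 → (10,12); next start ≥ 12 → (12,14); next start ≥ 14 → (16,18); next start ≥ 18 → (18,19); next start ≥ 19 → (19,21); next start ≥ 21 → (22,26).
Selected: (3,4) (6,8) (10,12) (12,14) (16,18) (18,19) (19,21) (22,26)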